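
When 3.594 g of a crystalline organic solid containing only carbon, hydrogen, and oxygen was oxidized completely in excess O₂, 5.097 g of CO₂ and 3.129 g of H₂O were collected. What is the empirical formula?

CH3O

mol C = 5.097 g CO₂ ÷ 44.009 g/mol = 0.11582 mol
mol H = 2 × 3.129 g H₂O ÷ 18.015 g/mol = 0.34738 mol
mass O = 3.594 − (1.3911 + 0.35016) = 1.8528 g → mol O = 1.8528 ÷ 15.999 = 0.11580 mol
Divide by the smallest (0.11580 mol): C 1.000, H 3.000, O 1.000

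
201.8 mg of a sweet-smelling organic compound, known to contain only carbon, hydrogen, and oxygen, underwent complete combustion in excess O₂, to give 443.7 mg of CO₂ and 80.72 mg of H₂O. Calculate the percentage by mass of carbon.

mol C = 0.4437 g CO₂ ÷ 44.009 g/mol = 0.010082 mol
mol H = 2 × 0.08072 g H₂O ÷ 18.015 g/mol = 0.0089614 mol
mass O = 0.2018 − (0.12110 + 0.0090331) = 0.071672 g → mol O = 0.071672 ÷ 15.999 = 0.0044798 mol
mass % C = 0.12110 g ÷ 0.2018 g × 100%

60.01%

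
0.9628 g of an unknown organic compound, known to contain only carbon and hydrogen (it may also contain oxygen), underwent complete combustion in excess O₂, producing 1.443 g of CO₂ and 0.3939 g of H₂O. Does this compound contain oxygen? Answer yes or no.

yes

mol C = 1.443 g CO₂ ÷ 44.009 g/mol = 0.032789 mol
mol H = 2 × 0.3939 g H₂O ÷ 18.015 g/mol = 0.043730 mol
C and H account for only 0.43791 g of the 0.9628 g sample; the remaining 0.52489 g must be oxygen.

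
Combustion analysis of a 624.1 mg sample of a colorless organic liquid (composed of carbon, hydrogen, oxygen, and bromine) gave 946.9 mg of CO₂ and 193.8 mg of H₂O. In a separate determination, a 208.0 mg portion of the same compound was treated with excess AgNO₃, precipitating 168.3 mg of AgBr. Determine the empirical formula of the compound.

C8H8BrO3

mol C = 0.9469 g CO₂ ÷ 44.009 g/mol = 0.021516 mol
mol H = 2 × 0.1938 g H₂O ÷ 18.015 g/mol = 0.021515 mol
From the AgBr data: mol Br per gram of compound = (0.1683 ÷ 187.772) ÷ 0.2080 = 0.0043091 mol/g, so in the 0.6241 g combustion sample mol Br = 0.0026893 mol
mass O = 0.6241 − (0.25843 + 0.021688 + 0.21489) = 0.12909 g → mol O = 0.12909 ÷ 15.999 = 0.0080689 mol
Divide by the smallest (0.0026893 mol): C 8.001, H 8.000, Br 1.000, O 3.000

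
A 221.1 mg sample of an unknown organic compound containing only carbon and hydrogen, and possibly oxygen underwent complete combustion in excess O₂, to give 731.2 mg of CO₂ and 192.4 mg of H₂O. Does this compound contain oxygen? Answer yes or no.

mol C = 0.7312 g CO₂ ÷ 44.009 g/mol = 0.016615 mol
mol H = 2 × 0.1924 g H₂O ÷ 18.015 g/mol = 0.021360 mol
C and H together account for 0.22109 g — essentially the entire 0.2211 g sample — so the compound contains no oxygen.

no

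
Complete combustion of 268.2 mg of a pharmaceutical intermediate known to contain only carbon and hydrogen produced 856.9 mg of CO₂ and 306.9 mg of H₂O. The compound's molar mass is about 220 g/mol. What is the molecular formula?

C16H28

mol C = 0.8569 g CO₂ ÷ 44.009 g/mol = 0.019471 mol
mol H = 2 × 0.3069 g H₂O ÷ 18.015 g/mol = 0.034072 mol
Divide by the smallest (0.019471 mol): C 1.000, H 1.750
Multiplying each by 4 gives whole numbers: C 4.00, H 7.00
Empirical formula: C4H7
Empirical-formula mass = 55.10 g/mol; 220 ÷ 55.10 ≈ 4, so the molecular formula is C16H28.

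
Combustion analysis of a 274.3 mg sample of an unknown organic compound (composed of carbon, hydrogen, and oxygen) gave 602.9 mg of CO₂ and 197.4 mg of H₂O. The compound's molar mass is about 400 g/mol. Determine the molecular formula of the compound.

C20H32O8

mol C = 0.6029 g CO₂ ÷ 44.009 g/mol = 0.013699 mol
mol H = 2 × 0.1974 g H₂O ÷ 18.015 g/mol = 0.021915 mol
mass O = 0.2743 − (0.16454 + 0.022090) = 0.087665 g → mol O = 0.087665 ÷ 15.999 = 0.0054794 mol
Divide by the smallest (0.0054794 mol): C 2.500, H 4.000, O 1.000
Multiplying each by 2 gives whole numbers: C 5.00, H 8.00, O 2.00
Empirical formula: C5H8O2
Empirical-formula mass = 100.12 g/mol; 400 ÷ 100.12 ≈ 4, so the molecular formula is C20H32O8.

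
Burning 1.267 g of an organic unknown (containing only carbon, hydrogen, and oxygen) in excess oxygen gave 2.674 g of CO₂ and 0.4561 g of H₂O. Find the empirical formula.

mol C = 2.674 g CO₂ ÷ 44.009 g/mol = 0.060760 mol
mol H = 2 × 0.4561 g H₂O ÷ 18.015 g/mol = 0.050636 mol
mass O = 1.267 − (0.72979 + 0.051041) = 0.48617 g → mol O = 0.48617 ÷ 15.999 = 0.030387 mol
Divide by the smallest (0.030387 mol): C 2.000, H 1.666, O 1.000
Multiplying each by 3 gives whole numbers: C 6.00, H 5.00, O 3.00

C6H5O3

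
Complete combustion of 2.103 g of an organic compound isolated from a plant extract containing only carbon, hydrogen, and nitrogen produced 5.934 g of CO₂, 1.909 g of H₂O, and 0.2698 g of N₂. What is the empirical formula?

C7H11N

mol C = 5.934 g CO₂ ÷ 44.009 g/mol = 0.13484 mol
mol H = 2 × 1.909 g H₂O ÷ 18.015 g/mol = 0.21193 mol
mol N = 2 × 0.2698 g N₂ ÷ 28.014 g/mol = 0.019262 mol
Divide by the smallest (0.019262 mol): C 7.000, H 11.003, N 1.000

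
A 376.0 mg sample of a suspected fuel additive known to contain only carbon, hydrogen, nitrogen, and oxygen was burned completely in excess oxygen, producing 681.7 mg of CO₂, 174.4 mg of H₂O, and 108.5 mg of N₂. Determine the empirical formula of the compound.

mol C = 0.6817 g CO₂ ÷ 44.009 g/mol = 0.015490 mol
mol H = 2 × 0.1744 g H₂O ÷ 18.015 g/mol = 0.019362 mol
mol N = 2 × 0.1085 g N₂ ÷ 28.014 g/mol = 0.0077461 mol
mass O = 0.3760 − (0.18605 + 0.019517 + 0.10850) = 0.061933 g → mol O = 0.061933 ÷ 15.999 = 0.0038710 mol
Divide by the smallest (0.0038710 mol): C 4.002, H 5.002, N 2.001, O 1.000

C4H5N2O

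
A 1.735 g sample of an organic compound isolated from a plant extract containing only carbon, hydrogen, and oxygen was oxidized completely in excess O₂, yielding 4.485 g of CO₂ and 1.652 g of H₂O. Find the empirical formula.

C5H9O

mol C = 4.485 g CO₂ ÷ 44.009 g/mol = 0.10191 mol
mol H = 2 × 1.652 g H₂O ÷ 18.015 g/mol = 0.18340 mol
mass O = 1.735 − (1.2241 + 0.18487) = 0.32608 g → mol O = 0.32608 ÷ 15.999 = 0.020381 mol
Divide by the smallest (0.020381 mol): C 5.000, H 8.999, O 1.000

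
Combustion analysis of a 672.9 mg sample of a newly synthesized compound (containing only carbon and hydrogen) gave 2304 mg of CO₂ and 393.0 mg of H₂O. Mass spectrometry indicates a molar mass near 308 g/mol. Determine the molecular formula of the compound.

C24H20

mol C = 2.304 g CO₂ ÷ 44.009 g/mol = 0.052353 mol
mol H = 2 × 0.3930 g H₂O ÷ 18.015 g/mol = 0.043630 mol
Divide by the smallest (0.043630 mol): C 1.200, H 1.000
Multiplying each by 5 gives whole numbers: C 6.00, H 5.00
Empirical formula: C6H5
Empirical-formula mass = 77.11 g/mol; 308 ÷ 77.11 ≈ 4, so the molecular formula is C24H20.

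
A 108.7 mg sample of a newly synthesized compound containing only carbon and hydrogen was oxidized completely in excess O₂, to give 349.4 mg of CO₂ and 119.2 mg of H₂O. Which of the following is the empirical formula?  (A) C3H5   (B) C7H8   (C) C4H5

mol C = 0.3494 g CO₂ ÷ 44.009 g/mol = 0.0079393 mol
mol H = 2 × 0.1192 g H₂O ÷ 18.015 g/mol = 0.013233 mol
Divide by the smallest (0.0079393 mol): C 1.000, H 1.667
Multiplying each by 3 gives whole numbers: C 3.00, H 5.00

(A) C3H5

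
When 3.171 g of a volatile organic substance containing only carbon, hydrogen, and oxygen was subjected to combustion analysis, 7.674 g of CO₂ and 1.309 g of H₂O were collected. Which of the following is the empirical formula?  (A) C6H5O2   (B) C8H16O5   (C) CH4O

(A) C6H5O2

mol C = 7.674 g CO₂ ÷ 44.009 g/mol = 0.17437 mol
mol H = 2 × 1.309 g H₂O ÷ 18.015 g/mol = 0.14532 mol
mass O = 3.171 − (2.0944 + 0.14649) = 0.93011 g → mol O = 0.93011 ÷ 15.999 = 0.058136 mol
Divide by the smallest (0.058136 mol): C 2.999, H 2.500, O 1.000
Multiplying each by 2 gives whole numbers: C 6.00, H 5.00, O 2.00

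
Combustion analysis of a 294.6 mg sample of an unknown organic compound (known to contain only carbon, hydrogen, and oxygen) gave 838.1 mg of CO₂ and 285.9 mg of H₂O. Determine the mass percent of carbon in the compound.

77.64%

mol C = 0.8381 g CO₂ ÷ 44.009 g/mol = 0.019044 mol
mol H = 2 × 0.2859 g H₂O ÷ 18.015 g/mol = 0.031740 mol
mass O = 0.2946 − (0.22874 + 0.031994) = 0.033870 g → mol O = 0.033870 ÷ 15.999 = 0.0021170 mol
mass % C = 0.22874 g ÷ 0.2946 g × 100%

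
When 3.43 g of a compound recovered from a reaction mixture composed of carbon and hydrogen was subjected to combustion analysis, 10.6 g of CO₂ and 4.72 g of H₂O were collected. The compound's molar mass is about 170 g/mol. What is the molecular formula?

C12H26

mol C = 10.6 g CO₂ ÷ 44.009 g/mol = 0.2409 mol
mol H = 2 × 4.72 g H₂O ÷ 18.015 g/mol = 0.5240 mol
Divide by the smallest (0.2409 mol): C 1.000, H 2.176
Multiplying each by 6 gives whole numbers: C 6.00, H 13.05
Empirical formula: C6H13
Empirical-formula mass = 85.17 g/mol; 170 ÷ 85.17 ≈ 2, so the molecular formula is C12H26.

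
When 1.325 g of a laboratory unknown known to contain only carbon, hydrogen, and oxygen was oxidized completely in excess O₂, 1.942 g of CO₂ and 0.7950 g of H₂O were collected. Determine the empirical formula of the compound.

CH2O

mol C = 1.942 g CO₂ ÷ 44.009 g/mol = 0.044127 mol
mol H = 2 × 0.7950 g H₂O ÷ 18.015 g/mol = 0.088260 mol
mass O = 1.325 − (0.53001 + 0.088966) = 0.70602 g → mol O = 0.70602 ÷ 15.999 = 0.044129 mol
Divide by the smallest (0.044127 mol): C 1.000, H 2.000, O 1.000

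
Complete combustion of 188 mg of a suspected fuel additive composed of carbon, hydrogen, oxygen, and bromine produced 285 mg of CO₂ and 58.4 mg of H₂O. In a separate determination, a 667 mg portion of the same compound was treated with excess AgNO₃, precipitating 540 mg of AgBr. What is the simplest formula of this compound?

C8H8BrO3

mol C = 0.285 g CO₂ ÷ 44.009 g/mol = 0.006476 mol
mol H = 2 × 0.0584 g H₂O ÷ 18.015 g/mol = 0.006483 mol
From the AgBr data: mol Br per gram of compound = (0.540 ÷ 187.772) ÷ 0.667 = 0.004312 mol/g, so in the 0.188 g combustion sample mol Br = 0.0008106 mol
mass O = 0.188 − (0.07778 + 0.006535 + 0.06477) = 0.03891 g → mol O = 0.03891 ÷ 15.999 = 0.002432 mol
Divide by the smallest (0.0008106 mol): C 7.989, H 7.999, Br 1.000, O 3.001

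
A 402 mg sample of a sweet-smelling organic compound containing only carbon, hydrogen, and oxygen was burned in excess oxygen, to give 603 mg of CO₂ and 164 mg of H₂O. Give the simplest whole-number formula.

C3H4O3

mol C = 0.603 g CO₂ ÷ 44.009 g/mol = 0.01370 mol
mol H = 2 × 0.164 g H₂O ÷ 18.015 g/mol = 0.01821 mol
mass O = 0.402 − (0.1646 + 0.01835) = 0.2191 g → mol O = 0.2191 ÷ 15.999 = 0.01369 mol
Divide by the smallest (0.01369 mol): C 1.001, H 1.330, O 1.000
Multiplying each by 3 gives whole numbers: C 3.00, H 3.99, O 3.00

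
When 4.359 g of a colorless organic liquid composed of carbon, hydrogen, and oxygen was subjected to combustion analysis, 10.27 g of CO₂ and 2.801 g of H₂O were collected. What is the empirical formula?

C3H4O

mol C = 10.27 g CO₂ ÷ 44.009 g/mol = 0.23336 mol
mol H = 2 × 2.801 g H₂O ÷ 18.015 g/mol = 0.31096 mol
mass O = 4.359 − (2.8029 + 0.31345) = 1.2426 g → mol O = 1.2426 ÷ 15.999 = 0.077670 mol
Divide by the smallest (0.077670 mol): C 3.005, H 4.004, O 1.000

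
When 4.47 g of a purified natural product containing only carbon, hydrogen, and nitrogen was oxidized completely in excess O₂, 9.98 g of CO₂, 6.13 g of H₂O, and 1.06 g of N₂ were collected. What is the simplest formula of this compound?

C3H9N

mol C = 9.98 g CO₂ ÷ 44.009 g/mol = 0.2268 mol
mol H = 2 × 6.13 g H₂O ÷ 18.015 g/mol = 0.6805 mol
mol N = 2 × 1.06 g N₂ ÷ 28.014 g/mol = 0.07568 mol
Divide by the smallest (0.07568 mol): C 2.997, H 8.993, N 1.000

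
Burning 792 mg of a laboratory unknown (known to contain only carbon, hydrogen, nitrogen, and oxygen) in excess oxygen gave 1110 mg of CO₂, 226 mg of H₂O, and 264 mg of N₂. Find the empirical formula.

C4H4N3O2

mol C = 1.11 g CO₂ ÷ 44.009 g/mol = 0.02522 mol
mol H = 2 × 0.226 g H₂O ÷ 18.015 g/mol = 0.02509 mol
mol N = 2 × 0.264 g N₂ ÷ 28.014 g/mol = 0.01885 mol
mass O = 0.792 − (0.3029 + 0.02529 + 0.2640) = 0.1998 g → mol O = 0.1998 ÷ 15.999 = 0.01249 mol
Divide by the smallest (0.01249 mol): C 2.020, H 2.009, N 1.509, O 1.000
Multiplying each by 2 gives whole numbers: C 4.04, H 4.02, N 3.02, O 2.00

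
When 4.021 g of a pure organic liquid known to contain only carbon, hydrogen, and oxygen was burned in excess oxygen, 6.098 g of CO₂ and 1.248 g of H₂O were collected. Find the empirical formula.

CHO

mol C = 6.098 g CO₂ ÷ 44.009 g/mol = 0.13856 mol
mol H = 2 × 1.248 g H₂O ÷ 18.015 g/mol = 0.13855 mol
mass O = 4.021 − (1.6643 + 0.13966) = 2.2171 g → mol O = 2.2171 ÷ 15.999 = 0.13858 mol
Divide by the smallest (0.13855 mol): C 1.000, H 1.000, O 1.000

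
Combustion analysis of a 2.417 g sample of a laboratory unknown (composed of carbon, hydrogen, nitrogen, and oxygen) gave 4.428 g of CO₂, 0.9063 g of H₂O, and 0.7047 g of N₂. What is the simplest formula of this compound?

mol C = 4.428 g CO₂ ÷ 44.009 g/mol = 0.10062 mol
mol H = 2 × 0.9063 g H₂O ÷ 18.015 g/mol = 0.10062 mol
mol N = 2 × 0.7047 g N₂ ÷ 28.014 g/mol = 0.050311 mol
mass O = 2.417 − (1.2085 + 0.10142 + 0.70470) = 0.40238 g → mol O = 0.40238 ÷ 15.999 = 0.025150 mol
Divide by the smallest (0.025150 mol): C 4.001, H 4.001, N 2.000, O 1.000

C4H4N2O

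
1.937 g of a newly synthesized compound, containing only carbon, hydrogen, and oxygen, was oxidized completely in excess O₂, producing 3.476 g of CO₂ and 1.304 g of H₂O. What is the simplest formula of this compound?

C6H11O4

mol C = 3.476 g CO₂ ÷ 44.009 g/mol = 0.078984 mol
mol H = 2 × 1.304 g H₂O ÷ 18.015 g/mol = 0.14477 mol
mass O = 1.937 − (0.94867 + 0.14593) = 0.84240 g → mol O = 0.84240 ÷ 15.999 = 0.052653 mol
Divide by the smallest (0.052653 mol): C 1.500, H 2.749, O 1.000
Multiplying each by 4 gives whole numbers: C 6.00, H 11.00, O 4.00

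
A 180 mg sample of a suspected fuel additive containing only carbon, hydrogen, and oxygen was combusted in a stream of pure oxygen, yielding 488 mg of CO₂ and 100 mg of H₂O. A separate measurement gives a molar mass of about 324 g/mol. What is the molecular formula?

mol C = 0.488 g CO₂ ÷ 44.009 g/mol = 0.01109 mol
mol H = 2 × 0.100 g H₂O ÷ 18.015 g/mol = 0.01110 mol
mass O = 0.180 − (0.1332 + 0.01119) = 0.03562 g → mol O = 0.03562 ÷ 15.999 = 0.002227 mol
Divide by the smallest (0.002227 mol): C 4.980, H 4.986, O 1.000
Empirical formula: C5H5O
Empirical-formula mass = 81.09 g/mol; 324 ÷ 81.09 ≈ 4, so the molecular formula is C20H20O4.

C20H20O4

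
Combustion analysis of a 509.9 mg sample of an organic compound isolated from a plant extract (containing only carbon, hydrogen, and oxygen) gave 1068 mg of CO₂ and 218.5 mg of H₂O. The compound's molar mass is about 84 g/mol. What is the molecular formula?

mol C = 1.068 g CO₂ ÷ 44.009 g/mol = 0.024268 mol
mol H = 2 × 0.2185 g H₂O ÷ 18.015 g/mol = 0.024258 mol
mass O = 0.5099 − (0.29148 + 0.024452) = 0.19397 g → mol O = 0.19397 ÷ 15.999 = 0.012124 mol
Divide by the smallest (0.012124 mol): C 2.002, H 2.001, O 1.000
Empirical formula: C2H2O
Empirical-formula mass = 42.04 g/mol; 84 ÷ 42.04 ≈ 2, so the molecular formula is C4H4O2.

C4H4O2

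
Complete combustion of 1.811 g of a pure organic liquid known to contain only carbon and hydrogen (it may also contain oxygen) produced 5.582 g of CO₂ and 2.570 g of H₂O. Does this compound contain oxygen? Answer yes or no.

mol C = 5.582 g CO₂ ÷ 44.009 g/mol = 0.12684 mol
mol H = 2 × 2.570 g H₂O ÷ 18.015 g/mol = 0.28532 mol
C and H together account for 1.8110 g — essentially the entire 1.811 g sample — so the compound contains no oxygen.

no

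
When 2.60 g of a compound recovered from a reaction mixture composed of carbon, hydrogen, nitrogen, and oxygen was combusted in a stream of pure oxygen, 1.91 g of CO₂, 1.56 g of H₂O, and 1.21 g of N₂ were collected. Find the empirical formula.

mol C = 1.91 g CO₂ ÷ 44.009 g/mol = 0.04340 mol
mol H = 2 × 1.56 g H₂O ÷ 18.015 g/mol = 0.1732 mol
mol N = 2 × 1.21 g N₂ ÷ 28.014 g/mol = 0.08639 mol
mass O = 2.60 − (0.5213 + 0.1746 + 1.210) = 0.6941 g → mol O = 0.6941 ÷ 15.999 = 0.04339 mol
Divide by the smallest (0.04339 mol): C 1.000, H 3.992, N 1.991, O 1.000

CH4N2O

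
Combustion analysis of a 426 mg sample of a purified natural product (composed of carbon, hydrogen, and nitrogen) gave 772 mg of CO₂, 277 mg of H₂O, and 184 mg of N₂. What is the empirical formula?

C4H7N3

mol C = 0.772 g CO₂ ÷ 44.009 g/mol = 0.01754 mol
mol H = 2 × 0.277 g H₂O ÷ 18.015 g/mol = 0.03075 mol
mol N = 2 × 0.184 g N₂ ÷ 28.014 g/mol = 0.01314 mol
Divide by the smallest (0.01314 mol): C 1.335, H 2.341, N 1.000
Multiplying each by 3 gives whole numbers: C 4.01, H 7.02, N 3.00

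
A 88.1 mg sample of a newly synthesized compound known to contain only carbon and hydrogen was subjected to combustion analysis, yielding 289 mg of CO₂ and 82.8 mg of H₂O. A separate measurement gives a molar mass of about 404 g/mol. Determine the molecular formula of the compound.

C30H42

mol C = 0.289 g CO₂ ÷ 44.009 g/mol = 0.006567 mol
mol H = 2 × 0.0828 g H₂O ÷ 18.015 g/mol = 0.009192 mol
Divide by the smallest (0.006567 mol): C 1.000, H 1.400
Multiplying each by 5 gives whole numbers: C 5.00, H 7.00
Empirical formula: C5H7
Empirical-formula mass = 67.11 g/mol; 404 ÷ 67.11 ≈ 6, so the molecular formula is C30H42.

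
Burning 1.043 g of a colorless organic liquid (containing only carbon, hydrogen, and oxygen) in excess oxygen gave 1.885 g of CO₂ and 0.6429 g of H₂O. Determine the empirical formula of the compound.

mol C = 1.885 g CO₂ ÷ 44.009 g/mol = 0.042832 mol
mol H = 2 × 0.6429 g H₂O ÷ 18.015 g/mol = 0.071374 mol
mass O = 1.043 − (0.51446 + 0.071945) = 0.45660 g → mol O = 0.45660 ÷ 15.999 = 0.028539 mol
Divide by the smallest (0.028539 mol): C 1.501, H 2.501, O 1.000
Multiplying each by 2 gives whole numbers: C 3.00, H 5.00, O 2.00

C3H5O2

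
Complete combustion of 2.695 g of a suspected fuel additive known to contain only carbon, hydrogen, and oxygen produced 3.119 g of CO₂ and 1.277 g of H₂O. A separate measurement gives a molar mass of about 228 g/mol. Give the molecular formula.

C6H12O9

mol C = 3.119 g CO₂ ÷ 44.009 g/mol = 0.070872 mol
mol H = 2 × 1.277 g H₂O ÷ 18.015 g/mol = 0.14177 mol
mass O = 2.695 − (0.85124 + 0.14290) = 1.7009 g → mol O = 1.7009 ÷ 15.999 = 0.10631 mol
Divide by the smallest (0.070872 mol): C 1.000, H 2.000, O 1.500
Multiplying each by 2 gives whole numbers: C 2.00, H 4.00, O 3.00
Empirical formula: C2H4O3
Empirical-formula mass = 76.05 g/mol; 228 ÷ 76.05 ≈ 3, so the molecular formula is C6H12O9.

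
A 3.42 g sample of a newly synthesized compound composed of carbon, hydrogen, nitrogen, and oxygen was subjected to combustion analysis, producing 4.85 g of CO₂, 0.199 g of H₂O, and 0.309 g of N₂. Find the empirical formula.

mol C = 4.85 g CO₂ ÷ 44.009 g/mol = 0.1102 mol
mol H = 2 × 0.199 g H₂O ÷ 18.015 g/mol = 0.02209 mol
mol N = 2 × 0.309 g N₂ ÷ 28.014 g/mol = 0.02206 mol
mass O = 3.42 − (1.324 + 0.02227 + 0.3090) = 1.765 g → mol O = 1.765 ÷ 15.999 = 0.1103 mol
Divide by the smallest (0.02206 mol): C 4.996, H 1.001, N 1.000, O 5.001

C5HNO5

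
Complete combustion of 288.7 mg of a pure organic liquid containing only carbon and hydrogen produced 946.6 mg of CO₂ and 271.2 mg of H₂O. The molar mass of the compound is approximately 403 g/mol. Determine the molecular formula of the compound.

C30H42

mol C = 0.9466 g CO₂ ÷ 44.009 g/mol = 0.021509 mol
mol H = 2 × 0.2712 g H₂O ÷ 18.015 g/mol = 0.030108 mol
Divide by the smallest (0.021509 mol): C 1.000, H 1.400
Multiplying each by 5 gives whole numbers: C 5.00, H 7.00
Empirical formula: C5H7
Empirical-formula mass = 67.11 g/mol; 403 ÷ 67.11 ≈ 6, so the molecular formula is C30H42.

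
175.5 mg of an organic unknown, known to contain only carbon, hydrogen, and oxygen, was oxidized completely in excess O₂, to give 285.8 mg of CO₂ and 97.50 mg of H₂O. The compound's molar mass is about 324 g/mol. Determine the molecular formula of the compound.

C12H20O10

mol C = 0.2858 g CO₂ ÷ 44.009 g/mol = 0.0064941 mol
mol H = 2 × 0.09750 g H₂O ÷ 18.015 g/mol = 0.010824 mol
mass O = 0.1755 − (0.078001 + 0.010911) = 0.086588 g → mol O = 0.086588 ÷ 15.999 = 0.0054121 mol
Divide by the smallest (0.0054121 mol): C 1.200, H 2.000, O 1.000
Multiplying each by 5 gives whole numbers: C 6.00, H 10.00, O 5.00
Empirical formula: C6H10O5
Empirical-formula mass = 162.14 g/mol; 324 ÷ 162.14 ≈ 2, so the molecular formula is C12H20O10.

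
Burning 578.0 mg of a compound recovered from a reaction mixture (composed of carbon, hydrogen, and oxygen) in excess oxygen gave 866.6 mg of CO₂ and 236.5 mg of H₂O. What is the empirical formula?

mol C = 0.8666 g CO₂ ÷ 44.009 g/mol = 0.019691 mol
mol H = 2 × 0.2365 g H₂O ÷ 18.015 g/mol = 0.026256 mol
mass O = 0.5780 − (0.23651 + 0.026466) = 0.31502 g → mol O = 0.31502 ÷ 15.999 = 0.019690 mol
Divide by the smallest (0.019690 mol): C 1.000, H 1.333, O 1.000
Multiplying each by 3 gives whole numbers: C 3.00, H 4.00, O 3.00

C3H4O3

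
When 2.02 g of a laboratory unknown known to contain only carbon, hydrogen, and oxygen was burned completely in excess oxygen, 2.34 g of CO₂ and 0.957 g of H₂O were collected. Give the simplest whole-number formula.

C2H4O3

mol C = 2.34 g CO₂ ÷ 44.009 g/mol = 0.05317 mol
mol H = 2 × 0.957 g H₂O ÷ 18.015 g/mol = 0.1062 mol
mass O = 2.02 − (0.6386 + 0.1071) = 1.274 g → mol O = 1.274 ÷ 15.999 = 0.07965 mol
Divide by the smallest (0.05317 mol): C 1.000, H 1.998, O 1.498
Multiplying each by 2 gives whole numbers: C 2.00, H 4.00, O 3.00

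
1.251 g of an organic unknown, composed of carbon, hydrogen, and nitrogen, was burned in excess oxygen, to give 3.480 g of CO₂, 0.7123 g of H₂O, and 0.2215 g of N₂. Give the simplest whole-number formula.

C5H5N

mol C = 3.480 g CO₂ ÷ 44.009 g/mol = 0.079075 mol
mol H = 2 × 0.7123 g H₂O ÷ 18.015 g/mol = 0.079079 mol
mol N = 2 × 0.2215 g N₂ ÷ 28.014 g/mol = 0.015814 mol
Divide by the smallest (0.015814 mol): C 5.000, H 5.001, N 1.000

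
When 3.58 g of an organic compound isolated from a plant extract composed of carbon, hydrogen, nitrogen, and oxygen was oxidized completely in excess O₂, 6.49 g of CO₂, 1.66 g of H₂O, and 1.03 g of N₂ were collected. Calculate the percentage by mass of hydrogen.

5.2%

mol C = 6.49 g CO₂ ÷ 44.009 g/mol = 0.1475 mol
mol H = 2 × 1.66 g H₂O ÷ 18.015 g/mol = 0.1843 mol
mol N = 2 × 1.03 g N₂ ÷ 28.014 g/mol = 0.07353 mol
mass O = 3.58 − (1.771 + 0.1858 + 1.030) = 0.5930 g → mol O = 0.5930 ÷ 15.999 = 0.03706 mol
mass % H = 0.1858 g ÷ 3.58 g × 100%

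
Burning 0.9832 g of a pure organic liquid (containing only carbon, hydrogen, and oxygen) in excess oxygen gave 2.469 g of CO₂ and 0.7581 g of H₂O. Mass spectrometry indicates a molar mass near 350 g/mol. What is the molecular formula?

C20H30O5

mol C = 2.469 g CO₂ ÷ 44.009 g/mol = 0.056102 mol
mol H = 2 × 0.7581 g H₂O ÷ 18.015 g/mol = 0.084163 mol
mass O = 0.9832 − (0.67384 + 0.084837) = 0.22452 g → mol O = 0.22452 ÷ 15.999 = 0.014033 mol
Divide by the smallest (0.014033 mol): C 3.998, H 5.997, O 1.000
Empirical formula: C4H6O
Empirical-formula mass = 70.09 g/mol; 350 ÷ 70.09 ≈ 5, so the molecular formula is C20H30O5.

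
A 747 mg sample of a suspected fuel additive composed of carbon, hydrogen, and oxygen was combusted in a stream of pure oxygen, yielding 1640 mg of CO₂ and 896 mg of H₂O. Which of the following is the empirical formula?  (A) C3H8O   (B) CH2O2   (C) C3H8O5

mol C = 1.64 g CO₂ ÷ 44.009 g/mol = 0.03727 mol
mol H = 2 × 0.896 g H₂O ÷ 18.015 g/mol = 0.09947 mol
mass O = 0.747 − (0.4476 + 0.1003) = 0.1991 g → mol O = 0.1991 ÷ 15.999 = 0.01245 mol
Divide by the smallest (0.01245 mol): C 2.994, H 7.992, O 1.000

(A) C3H8O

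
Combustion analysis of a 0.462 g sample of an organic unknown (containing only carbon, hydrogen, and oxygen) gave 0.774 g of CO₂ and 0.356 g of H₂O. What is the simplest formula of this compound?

C4H9O3

mol C = 0.774 g CO₂ ÷ 44.009 g/mol = 0.01759 mol
mol H = 2 × 0.356 g H₂O ÷ 18.015 g/mol = 0.03952 mol
mass O = 0.462 − (0.2112 + 0.03984) = 0.2109 g → mol O = 0.2109 ÷ 15.999 = 0.01318 mol
Divide by the smallest (0.01318 mol): C 1.334, H 2.998, O 1.000
Multiplying each by 3 gives whole numbers: C 4.00, H 8.99, O 3.00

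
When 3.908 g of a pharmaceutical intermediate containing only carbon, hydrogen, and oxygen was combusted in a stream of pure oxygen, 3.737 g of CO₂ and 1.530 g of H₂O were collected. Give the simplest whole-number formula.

mol C = 3.737 g CO₂ ÷ 44.009 g/mol = 0.084914 mol
mol H = 2 × 1.530 g H₂O ÷ 18.015 g/mol = 0.16986 mol
mass O = 3.908 − (1.0199 + 0.17122) = 2.7169 g → mol O = 2.7169 ÷ 15.999 = 0.16982 mol
Divide by the smallest (0.084914 mol): C 1.000, H 2.000, O 2.000

CH2O2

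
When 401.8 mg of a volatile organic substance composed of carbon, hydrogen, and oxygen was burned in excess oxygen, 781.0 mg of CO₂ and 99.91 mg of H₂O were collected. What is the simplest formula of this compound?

mol C = 0.7810 g CO₂ ÷ 44.009 g/mol = 0.017746 mol
mol H = 2 × 0.09991 g H₂O ÷ 18.015 g/mol = 0.011092 mol
mass O = 0.4018 − (0.21315 + 0.011181) = 0.17747 g → mol O = 0.17747 ÷ 15.999 = 0.011092 mol
Divide by the smallest (0.011092 mol): C 1.600, H 1.000, O 1.000
Multiplying each by 5 gives whole numbers: C 8.00, H 5.00, O 5.00

C8H5O5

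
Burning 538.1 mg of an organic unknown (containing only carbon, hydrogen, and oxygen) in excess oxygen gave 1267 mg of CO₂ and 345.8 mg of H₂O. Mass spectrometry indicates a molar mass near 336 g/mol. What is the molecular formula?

C18H24O6

mol C = 1.267 g CO₂ ÷ 44.009 g/mol = 0.028790 mol
mol H = 2 × 0.3458 g H₂O ÷ 18.015 g/mol = 0.038390 mol
mass O = 0.5381 − (0.34579 + 0.038697) = 0.15361 g → mol O = 0.15361 ÷ 15.999 = 0.0096013 mol
Divide by the smallest (0.0096013 mol): C 2.999, H 3.998, O 1.000
Empirical formula: C3H4O
Empirical-formula mass = 56.06 g/mol; 336 ÷ 56.06 ≈ 6, so the molecular formula is C18H24O6.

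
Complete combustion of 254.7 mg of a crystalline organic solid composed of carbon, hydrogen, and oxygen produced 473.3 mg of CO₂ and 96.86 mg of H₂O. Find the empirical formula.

C3H3O2

mol C = 0.4733 g CO₂ ÷ 44.009 g/mol = 0.010755 mol
mol H = 2 × 0.09686 g H₂O ÷ 18.015 g/mol = 0.010753 mol
mass O = 0.2547 − (0.12917 + 0.010839) = 0.11469 g → mol O = 0.11469 ÷ 15.999 = 0.0071684 mol
Divide by the smallest (0.0071684 mol): C 1.500, H 1.500, O 1.000
Multiplying each by 2 gives whole numbers: C 3.00, H 3.00, O 2.00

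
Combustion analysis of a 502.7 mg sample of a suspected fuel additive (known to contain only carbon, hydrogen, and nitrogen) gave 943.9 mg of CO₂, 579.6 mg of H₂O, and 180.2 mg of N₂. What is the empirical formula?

mol C = 0.9439 g CO₂ ÷ 44.009 g/mol = 0.021448 mol
mol H = 2 × 0.5796 g H₂O ÷ 18.015 g/mol = 0.064346 mol
mol N = 2 × 0.1802 g N₂ ÷ 28.014 g/mol = 0.012865 mol
Divide by the smallest (0.012865 mol): C 1.667, H 5.002, N 1.000
Multiplying each by 3 gives whole numbers: C 5.00, H 15.00, N 3.00

C5H15N3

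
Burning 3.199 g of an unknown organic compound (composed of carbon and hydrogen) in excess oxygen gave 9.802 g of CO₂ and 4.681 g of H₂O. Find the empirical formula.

mol C = 9.802 g CO₂ ÷ 44.009 g/mol = 0.22273 mol
mol H = 2 × 4.681 g H₂O ÷ 18.015 g/mol = 0.51968 mol
Divide by the smallest (0.22273 mol): C 1.000, H 2.333
Multiplying each by 3 gives whole numbers: C 3.00, H 7.00

C3H7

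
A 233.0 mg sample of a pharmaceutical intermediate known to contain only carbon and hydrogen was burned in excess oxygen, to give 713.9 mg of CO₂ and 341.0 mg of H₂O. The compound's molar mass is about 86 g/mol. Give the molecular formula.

mol C = 0.7139 g CO₂ ÷ 44.009 g/mol = 0.016222 mol
mol H = 2 × 0.3410 g H₂O ÷ 18.015 g/mol = 0.037857 mol
Divide by the smallest (0.016222 mol): C 1.000, H 2.334
Multiplying each by 3 gives whole numbers: C 3.00, H 7.00
Empirical formula: C3H7
Empirical-formula mass = 43.09 g/mol; 86 ÷ 43.09 ≈ 2, so the molecular formula is C6H14.

C6H14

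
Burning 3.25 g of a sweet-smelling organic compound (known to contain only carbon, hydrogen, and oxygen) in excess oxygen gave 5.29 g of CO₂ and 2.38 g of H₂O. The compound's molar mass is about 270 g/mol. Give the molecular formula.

mol C = 5.29 g CO₂ ÷ 44.009 g/mol = 0.1202 mol
mol H = 2 × 2.38 g H₂O ÷ 18.015 g/mol = 0.2642 mol
mass O = 3.25 − (1.444 + 0.2663) = 1.540 g → mol O = 1.540 ÷ 15.999 = 0.09625 mol
Divide by the smallest (0.09625 mol): C 1.249, H 2.745, O 1.000
Multiplying each by 4 gives whole numbers: C 5.00, H 10.98, O 4.00
Empirical formula: C5H11O4
Empirical-formula mass = 135.14 g/mol; 270 ÷ 135.14 ≈ 2, so the molecular formula is C10H22O8.

C10H22O8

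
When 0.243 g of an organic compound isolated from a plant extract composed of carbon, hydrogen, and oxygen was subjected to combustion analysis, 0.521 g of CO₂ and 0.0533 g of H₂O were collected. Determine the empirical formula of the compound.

C2HO

mol C = 0.521 g CO₂ ÷ 44.009 g/mol = 0.01184 mol
mol H = 2 × 0.0533 g H₂O ÷ 18.015 g/mol = 0.005917 mol
mass O = 0.243 − (0.1422 + 0.005965) = 0.09484 g → mol O = 0.09484 ÷ 15.999 = 0.005928 mol
Divide by the smallest (0.005917 mol): C 2.001, H 1.000, O 1.002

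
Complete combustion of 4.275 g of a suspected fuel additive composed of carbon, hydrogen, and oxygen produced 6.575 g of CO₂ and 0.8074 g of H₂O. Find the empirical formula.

C5H3O5

mol C = 6.575 g CO₂ ÷ 44.009 g/mol = 0.14940 mol
mol H = 2 × 0.8074 g H₂O ÷ 18.015 g/mol = 0.089636 mol
mass O = 4.275 − (1.7945 + 0.090354) = 2.3902 g → mol O = 2.3902 ÷ 15.999 = 0.14940 mol
Divide by the smallest (0.089636 mol): C 1.667, H 1.000, O 1.667
Multiplying each by 3 gives whole numbers: C 5.00, H 3.00, O 5.00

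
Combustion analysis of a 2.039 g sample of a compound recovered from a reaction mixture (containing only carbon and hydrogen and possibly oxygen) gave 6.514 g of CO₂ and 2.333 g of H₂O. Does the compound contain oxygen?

mol C = 6.514 g CO₂ ÷ 44.009 g/mol = 0.14802 mol
mol H = 2 × 2.333 g H₂O ÷ 18.015 g/mol = 0.25901 mol
C and H together account for 2.0389 g — essentially the entire 2.039 g sample — so the compound contains no oxygen.

no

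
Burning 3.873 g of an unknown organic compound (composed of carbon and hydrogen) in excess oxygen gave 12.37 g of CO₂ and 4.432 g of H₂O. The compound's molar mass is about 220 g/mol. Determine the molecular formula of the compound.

mol C = 12.37 g CO₂ ÷ 44.009 g/mol = 0.28108 mol
mol H = 2 × 4.432 g H₂O ÷ 18.015 g/mol = 0.49203 mol
Divide by the smallest (0.28108 mol): C 1.000, H 1.751
Multiplying each by 4 gives whole numbers: C 4.00, H 7.00
Empirical formula: C4H7
Empirical-formula mass = 55.10 g/mol; 220 ÷ 55.10 ≈ 4, so the molecular formula is C16H28.

C16H28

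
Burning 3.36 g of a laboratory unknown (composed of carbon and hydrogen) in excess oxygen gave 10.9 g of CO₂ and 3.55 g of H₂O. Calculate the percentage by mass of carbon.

88.5%

mol C = 10.9 g CO₂ ÷ 44.009 g/mol = 0.2477 mol
mol H = 2 × 3.55 g H₂O ÷ 18.015 g/mol = 0.3941 mol
mass % C = 2.975 g ÷ 3.36 g × 100%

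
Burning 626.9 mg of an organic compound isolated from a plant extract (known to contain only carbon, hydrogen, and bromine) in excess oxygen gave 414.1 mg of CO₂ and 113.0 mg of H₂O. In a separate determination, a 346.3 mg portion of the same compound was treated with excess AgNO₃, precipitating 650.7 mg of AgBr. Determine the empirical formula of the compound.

C3H4Br2

mol C = 0.4141 g CO₂ ÷ 44.009 g/mol = 0.0094094 mol
mol H = 2 × 0.1130 g H₂O ÷ 18.015 g/mol = 0.012545 mol
From the AgBr data: mol Br per gram of compound = (0.6507 ÷ 187.772) ÷ 0.3463 = 0.010007 mol/g, so in the 0.6269 g combustion sample mol Br = 0.0062733 mol
Divide by the smallest (0.0062733 mol): C 1.500, H 2.000, Br 1.000
Multiplying each by 2 gives whole numbers: C 3.00, H 4.00, Br 2.00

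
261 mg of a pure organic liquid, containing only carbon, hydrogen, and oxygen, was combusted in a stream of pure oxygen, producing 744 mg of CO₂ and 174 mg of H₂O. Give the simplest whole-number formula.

C7H8O

mol C = 0.744 g CO₂ ÷ 44.009 g/mol = 0.01691 mol
mol H = 2 × 0.174 g H₂O ÷ 18.015 g/mol = 0.01932 mol
mass O = 0.261 − (0.2031 + 0.01947) = 0.03847 g → mol O = 0.03847 ÷ 15.999 = 0.002405 mol
Divide by the smallest (0.002405 mol): C 7.030, H 8.033, O 1.000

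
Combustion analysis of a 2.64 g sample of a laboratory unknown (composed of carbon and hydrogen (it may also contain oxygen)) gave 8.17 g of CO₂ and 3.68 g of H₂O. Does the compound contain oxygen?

mol C = 8.17 g CO₂ ÷ 44.009 g/mol = 0.1856 mol
mol H = 2 × 3.68 g H₂O ÷ 18.015 g/mol = 0.4085 mol
C and H together account for 2.642 g — essentially the entire 2.64 g sample — so the compound contains no oxygen.

no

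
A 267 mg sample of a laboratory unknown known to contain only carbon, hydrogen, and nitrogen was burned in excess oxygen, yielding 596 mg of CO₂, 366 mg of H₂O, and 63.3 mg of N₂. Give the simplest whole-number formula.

C3H9N

mol C = 0.596 g CO₂ ÷ 44.009 g/mol = 0.01354 mol
mol H = 2 × 0.366 g H₂O ÷ 18.015 g/mol = 0.04063 mol
mol N = 2 × 0.0633 g N₂ ÷ 28.014 g/mol = 0.004519 mol
Divide by the smallest (0.004519 mol): C 2.997, H 8.991, N 1.000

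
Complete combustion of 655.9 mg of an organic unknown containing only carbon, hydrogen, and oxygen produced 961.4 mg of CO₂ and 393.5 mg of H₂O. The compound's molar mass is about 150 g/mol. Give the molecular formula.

mol C = 0.9614 g CO₂ ÷ 44.009 g/mol = 0.021846 mol
mol H = 2 × 0.3935 g H₂O ÷ 18.015 g/mol = 0.043686 mol
mass O = 0.6559 − (0.26239 + 0.044035) = 0.34948 g → mol O = 0.34948 ÷ 15.999 = 0.021844 mol
Divide by the smallest (0.021844 mol): C 1.000, H 2.000, O 1.000
Empirical formula: CH2O
Empirical-formula mass = 30.03 g/mol; 150 ÷ 30.03 ≈ 5, so the molecular formula is C5H10O5.

C5H10O5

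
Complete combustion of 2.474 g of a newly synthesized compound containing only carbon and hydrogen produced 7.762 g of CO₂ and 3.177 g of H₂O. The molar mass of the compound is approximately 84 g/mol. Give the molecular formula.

mol C = 7.762 g CO₂ ÷ 44.009 g/mol = 0.17637 mol
mol H = 2 × 3.177 g H₂O ÷ 18.015 g/mol = 0.35271 mol
Divide by the smallest (0.17637 mol): C 1.000, H 2.000
Empirical formula: CH2
Empirical-formula mass = 14.03 g/mol; 84 ÷ 14.03 ≈ 6, so the molecular formula is C6H12.

C6H12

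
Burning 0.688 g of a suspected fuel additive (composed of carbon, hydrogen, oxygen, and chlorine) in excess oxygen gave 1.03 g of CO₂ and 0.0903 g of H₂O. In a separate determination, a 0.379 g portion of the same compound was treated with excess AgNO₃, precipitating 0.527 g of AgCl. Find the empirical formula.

C7H3Cl2O3

mol C = 1.03 g CO₂ ÷ 44.009 g/mol = 0.02340 mol
mol H = 2 × 0.0903 g H₂O ÷ 18.015 g/mol = 0.01002 mol
From the AgCl data: mol Cl per gram of compound = (0.527 ÷ 143.318) ÷ 0.379 = 0.009702 mol/g, so in the 0.688 g combustion sample mol Cl = 0.006675 mol
mass O = 0.688 − (0.2811 + 0.01011 + 0.2366) = 0.1602 g → mol O = 0.1602 ÷ 15.999 = 0.01001 mol
Divide by the smallest (0.006675 mol): C 3.506, H 1.502, Cl 1.000, O 1.500
Multiplying each by 2 gives whole numbers: C 7.01, H 3.00, Cl 2.00, O 3.00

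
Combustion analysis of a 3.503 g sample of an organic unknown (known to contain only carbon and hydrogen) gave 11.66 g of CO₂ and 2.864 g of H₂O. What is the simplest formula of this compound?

C5H6

mol C = 11.66 g CO₂ ÷ 44.009 g/mol = 0.26495 mol
mol H = 2 × 2.864 g H₂O ÷ 18.015 g/mol = 0.31796 mol
Divide by the smallest (0.26495 mol): C 1.000, H 1.200
Multiplying each by 5 gives whole numbers: C 5.00, H 6.00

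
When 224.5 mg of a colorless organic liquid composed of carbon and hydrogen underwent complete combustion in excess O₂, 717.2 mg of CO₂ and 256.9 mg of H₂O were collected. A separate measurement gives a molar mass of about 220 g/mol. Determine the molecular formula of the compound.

mol C = 0.7172 g CO₂ ÷ 44.009 g/mol = 0.016297 mol
mol H = 2 × 0.2569 g H₂O ÷ 18.015 g/mol = 0.028521 mol
Divide by the smallest (0.016297 mol): C 1.000, H 1.750
Multiplying each by 4 gives whole numbers: C 4.00, H 7.00
Empirical formula: C4H7
Empirical-formula mass = 55.10 g/mol; 220 ÷ 55.10 ≈ 4, so the molecular formula is C16H28.

C16H28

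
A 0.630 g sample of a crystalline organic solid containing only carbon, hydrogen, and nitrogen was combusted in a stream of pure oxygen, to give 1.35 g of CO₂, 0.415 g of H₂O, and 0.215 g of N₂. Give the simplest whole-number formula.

C2H3N

mol C = 1.35 g CO₂ ÷ 44.009 g/mol = 0.03068 mol
mol H = 2 × 0.415 g H₂O ÷ 18.015 g/mol = 0.04607 mol
mol N = 2 × 0.215 g N₂ ÷ 28.014 g/mol = 0.01535 mol
Divide by the smallest (0.01535 mol): C 1.998, H 3.002, N 1.000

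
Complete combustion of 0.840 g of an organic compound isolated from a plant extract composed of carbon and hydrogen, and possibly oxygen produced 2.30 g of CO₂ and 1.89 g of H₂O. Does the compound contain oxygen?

no

mol C = 2.30 g CO₂ ÷ 44.009 g/mol = 0.05226 mol
mol H = 2 × 1.89 g H₂O ÷ 18.015 g/mol = 0.2098 mol
C and H together account for 0.8392 g — essentially the entire 0.840 g sample — so the compound contains no oxygen.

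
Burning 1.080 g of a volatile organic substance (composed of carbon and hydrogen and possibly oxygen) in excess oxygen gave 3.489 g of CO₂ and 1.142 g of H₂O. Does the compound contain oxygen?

no

mol C = 3.489 g CO₂ ÷ 44.009 g/mol = 0.079279 mol
mol H = 2 × 1.142 g H₂O ÷ 18.015 g/mol = 0.12678 mol
C and H together account for 1.0800 g — essentially the entire 1.080 g sample — so the compound contains no oxygen.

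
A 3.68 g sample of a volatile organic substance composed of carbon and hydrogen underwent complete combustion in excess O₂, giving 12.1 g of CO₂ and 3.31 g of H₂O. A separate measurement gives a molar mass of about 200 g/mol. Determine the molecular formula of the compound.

C15H20

mol C = 12.1 g CO₂ ÷ 44.009 g/mol = 0.2749 mol
mol H = 2 × 3.31 g H₂O ÷ 18.015 g/mol = 0.3675 mol
Divide by the smallest (0.2749 mol): C 1.000, H 1.337
Multiplying each by 3 gives whole numbers: C 3.00, H 4.01
Empirical formula: C3H4
Empirical-formula mass = 40.06 g/mol; 200 ÷ 40.06 ≈ 5, so the molecular formula is C15H20.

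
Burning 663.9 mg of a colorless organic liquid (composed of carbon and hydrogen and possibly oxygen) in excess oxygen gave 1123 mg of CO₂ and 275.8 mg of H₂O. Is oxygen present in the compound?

mol C = 1.123 g CO₂ ÷ 44.009 g/mol = 0.025518 mol
mol H = 2 × 0.2758 g H₂O ÷ 18.015 g/mol = 0.030619 mol
C and H account for only 0.33735 g of the 0.6639 g sample; the remaining 0.32655 g must be oxygen.

yes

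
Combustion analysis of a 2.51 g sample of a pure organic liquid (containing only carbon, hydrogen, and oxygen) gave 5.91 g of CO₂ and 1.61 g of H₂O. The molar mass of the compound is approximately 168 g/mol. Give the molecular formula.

mol C = 5.91 g CO₂ ÷ 44.009 g/mol = 0.1343 mol
mol H = 2 × 1.61 g H₂O ÷ 18.015 g/mol = 0.1787 mol
mass O = 2.51 − (1.613 + 0.1802) = 0.7169 g → mol O = 0.7169 ÷ 15.999 = 0.04481 mol
Divide by the smallest (0.04481 mol): C 2.997, H 3.989, O 1.000
Empirical formula: C3H4O
Empirical-formula mass = 56.06 g/mol; 168 ÷ 56.06 ≈ 3, so the molecular formula is C9H12O3.

C9H12O3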